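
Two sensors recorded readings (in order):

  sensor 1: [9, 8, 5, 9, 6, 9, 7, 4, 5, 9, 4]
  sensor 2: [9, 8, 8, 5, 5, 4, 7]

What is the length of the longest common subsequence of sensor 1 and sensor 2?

Taking 9 [1,1], 8 [2,3], 5 [3,4], 5 [9,5], 4 [11,6] gives a common subsequence of length 5. dp[11][7] = 5 confirms this is the maximum.

5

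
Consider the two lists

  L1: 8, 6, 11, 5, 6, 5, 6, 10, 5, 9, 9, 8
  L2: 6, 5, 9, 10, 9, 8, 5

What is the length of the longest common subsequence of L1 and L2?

One common subsequence of length 5: 6 [2,1]; then 5 [4,2]; then 10 [8,4]; then 9 [11,5]; then 8 [12,6]. The LCS DP gives dp[12][7] = 5, so this is optimal.

5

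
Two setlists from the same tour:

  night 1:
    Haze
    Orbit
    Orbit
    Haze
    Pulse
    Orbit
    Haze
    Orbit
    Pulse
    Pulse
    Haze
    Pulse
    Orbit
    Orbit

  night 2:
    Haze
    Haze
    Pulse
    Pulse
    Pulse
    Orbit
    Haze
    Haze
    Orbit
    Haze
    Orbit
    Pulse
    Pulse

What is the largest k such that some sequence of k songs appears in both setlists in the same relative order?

8

One common subsequence of length 8: Haze at night 1[1]=night 2[2], Orbit at night 1[2]=night 2[6], Haze at night 1[4]=night 2[8], Orbit at night 1[6]=night 2[9], Haze at night 1[7]=night 2[10], Orbit at night 1[8]=night 2[11], Pulse at night 1[10]=night 2[12], Pulse at night 1[12]=night 2[13]. The LCS DP gives dp[14][13] = 8, so this is optimal.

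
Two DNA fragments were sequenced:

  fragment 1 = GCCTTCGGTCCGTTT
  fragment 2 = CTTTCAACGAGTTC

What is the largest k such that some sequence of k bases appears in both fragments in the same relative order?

Pick C [3,1] → T [4,2] → T [5,3] → T [9,4] → C [10,5] → C [11,8] → G [12,11] → T [13,12] → T [14,13]; all 9 bases appear in both, in order. Since dp[15][14] = 9, nothing longer is possible.

9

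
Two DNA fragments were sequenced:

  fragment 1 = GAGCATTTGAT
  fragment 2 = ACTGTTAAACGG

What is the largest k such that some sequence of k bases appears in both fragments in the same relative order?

One common subsequence of length 6: A (fragment 1 #2, fragment 2 #1) → C (fragment 1 #4, fragment 2 #2) → T (fragment 1 #6, fragment 2 #3) → T (fragment 1 #7, fragment 2 #5) → T (fragment 1 #8, fragment 2 #6) → G (fragment 1 #9, fragment 2 #12). dp[11][12] = 6 confirms this is the maximum.

6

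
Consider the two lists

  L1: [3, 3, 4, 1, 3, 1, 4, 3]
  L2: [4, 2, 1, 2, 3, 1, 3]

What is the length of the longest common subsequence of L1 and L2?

Match 4 [3,1] → 1 [4,3] → 3 [5,5] → 1 [6,6] → 3 [8,7] — 5 values in the same relative order in both. dp[8][7] = 5 confirms this is the maximum.

5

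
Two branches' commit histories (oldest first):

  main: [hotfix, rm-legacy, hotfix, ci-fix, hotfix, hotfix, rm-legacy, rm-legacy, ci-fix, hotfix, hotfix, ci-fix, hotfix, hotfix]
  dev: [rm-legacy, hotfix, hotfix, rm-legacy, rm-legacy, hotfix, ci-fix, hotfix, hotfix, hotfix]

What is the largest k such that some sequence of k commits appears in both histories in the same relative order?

Taking rm-legacy at main[2]=dev[1], then hotfix at main[5]=dev[2], then hotfix at main[6]=dev[3], then rm-legacy at main[7]=dev[4], then rm-legacy at main[8]=dev[5], then ci-fix at main[9]=dev[7], then hotfix at main[11]=dev[8], then hotfix at main[13]=dev[9], then hotfix at main[14]=dev[10] gives a common subsequence of length 9. Since dp[14][10] = 9, nothing longer is possible.

9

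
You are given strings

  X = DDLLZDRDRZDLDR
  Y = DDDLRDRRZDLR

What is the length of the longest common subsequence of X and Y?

One common subsequence of length 10: D at X[1]=Y[2], D at X[2]=Y[3], L at X[3]=Y[4], D at X[6]=Y[6], R at X[7]=Y[7], R at X[9]=Y[8], Z at X[10]=Y[9], D at X[11]=Y[10], L at X[12]=Y[11], R at X[14]=Y[12]. dp[14][12] = 10 confirms this is the maximum.

10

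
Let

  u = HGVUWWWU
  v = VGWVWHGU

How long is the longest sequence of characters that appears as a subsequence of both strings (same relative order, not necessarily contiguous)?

4

One common subsequence of length 4: G [2,2], then V [3,4], then W [5,5], then U [8,8]. The LCS DP gives dp[8][8] = 4, so this is optimal.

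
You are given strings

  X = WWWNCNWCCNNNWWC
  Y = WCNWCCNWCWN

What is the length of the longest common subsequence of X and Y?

9

Taking W (X #3, Y #1), then C (X #5, Y #2), then N (X #6, Y #3), then W (X #7, Y #4), then C (X #8, Y #5), then C (X #9, Y #6), then N (X #12, Y #7), then W (X #13, Y #8), then W (X #14, Y #10) gives a common subsequence of length 9. Since dp[15][11] = 9, nothing longer is possible.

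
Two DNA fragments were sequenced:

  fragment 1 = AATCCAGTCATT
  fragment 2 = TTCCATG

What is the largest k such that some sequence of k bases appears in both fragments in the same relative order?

Let dp[i][j] be the LCS length of the first i bases of fragment 1 and the first j bases of fragment 2. dp[i][j] = dp[i-1][j-1]+1 when the i-th and j-th bases match, else max(dp[i-1][j], dp[i][j-1]).
    ·  T  T  C  C  A  T  G
 ·  0  0  0  0  0  0  0  0
 A  0  0  0  0  0  1  1  1
 A  0  0  0  0  0  1  1  1
 T  0  1  1  1  1  1  2  2
 C  0  1  1  2  2  2  2  2
 C  0  1  1  2  3  3  3  3
 A  0  1  1  2  3  4  4  4
 G  0  1  1  2  3  4  4  5
 T  0  1  2  2  3  4  5  5
 C  0  1  2  3  3  4  5  5
 A  0  1  2  3  3  4  5  5
 T  0  1  2  3  3  4  5  5
 T  0  1  2  3  3  4  5  5
dp[12][7] = 5. One LCS (by backtracking along matches): TCCAG.

5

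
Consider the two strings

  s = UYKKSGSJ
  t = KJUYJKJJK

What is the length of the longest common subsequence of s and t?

Let dp[i][j] be the LCS length of the first i characters of s and the first j characters of t. dp[i][j] = dp[i-1][j-1]+1 when the i-th and j-th characters match, else max(dp[i-1][j], dp[i][j-1]).
    ·  K  J  U  Y  J  K  J  J  K
 ·  0  0  0  0  0  0  0  0  0  0
 U  0  0  0  1  1  1  1  1  1  1
 Y  0  0  0  1  2  2  2  2  2  2
 K  0  1  1  1  2  2  3  3  3  3
 K  0  1  1  1  2  2  3  3  3  4
 S  0  1  1  1  2  2  3  3  3  4
 G  0  1  1  1  2  2  3  3  3  4
 S  0  1  1  1  2  2  3  3  3  4
 J  0  1  2  2  2  3  3  4  4  4
dp[8][9] = 4. One LCS (by backtracking along matches): UYKK.

4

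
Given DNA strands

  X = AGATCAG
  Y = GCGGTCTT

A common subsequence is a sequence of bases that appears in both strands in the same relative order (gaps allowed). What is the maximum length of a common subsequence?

3

Let dp[i][j] be the LCS length of the first i bases of X and the first j bases of Y. dp[i][j] = dp[i-1][j-1]+1 when the i-th and j-th bases match, else max(dp[i-1][j], dp[i][j-1]).
    ·  G  C  G  G  T  C  T  T
 ·  0  0  0  0  0  0  0  0  0
 A  0  0  0  0  0  0  0  0  0
 G  0  1  1  1  1  1  1  1  1
 A  0  1  1  1  1  1  1  1  1
 T  0  1  1  1  1  2  2  2  2
 C  0  1  2  2  2  2  3  3  3
 A  0  1  2  2  2  2  3  3  3
 G  0  1  2  3  3  3  3  3  3
dp[7][8] = 3. One LCS (by backtracking along matches): GTC.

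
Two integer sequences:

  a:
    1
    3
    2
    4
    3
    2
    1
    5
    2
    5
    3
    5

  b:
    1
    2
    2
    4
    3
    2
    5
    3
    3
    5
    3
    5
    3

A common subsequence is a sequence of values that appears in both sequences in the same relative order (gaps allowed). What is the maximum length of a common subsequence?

9

One common subsequence of length 9: 1 [1,1], then 2 [3,3], then 4 [4,4], then 3 [5,5], then 2 [6,6], then 5 [8,7], then 5 [10,10], then 3 [11,11], then 5 [12,12]. dp[12][13] = 9 confirms this is the maximum.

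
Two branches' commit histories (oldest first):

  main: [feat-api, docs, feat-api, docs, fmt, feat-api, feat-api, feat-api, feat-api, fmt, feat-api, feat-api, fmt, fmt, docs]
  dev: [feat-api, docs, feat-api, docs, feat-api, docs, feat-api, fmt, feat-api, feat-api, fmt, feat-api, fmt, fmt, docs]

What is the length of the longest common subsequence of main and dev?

13

Match feat-api at main[1]=dev[1], then docs at main[2]=dev[2], then feat-api at main[3]=dev[3], then docs at main[4]=dev[4], then feat-api at main[6]=dev[5], then feat-api at main[7]=dev[7], then feat-api at main[8]=dev[9], then feat-api at main[9]=dev[10], then fmt at main[10]=dev[11], then feat-api at main[12]=dev[12], then fmt at main[13]=dev[13], then fmt at main[14]=dev[14], then docs at main[15]=dev[15] — 13 commits in the same relative order in both. Since dp[15][15] = 13, nothing longer is possible.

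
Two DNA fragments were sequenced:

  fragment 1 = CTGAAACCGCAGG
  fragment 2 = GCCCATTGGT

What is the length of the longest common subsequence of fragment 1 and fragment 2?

Match G (fragment 1 #3, fragment 2 #1); then C (fragment 1 #7, fragment 2 #2); then C (fragment 1 #8, fragment 2 #3); then C (fragment 1 #10, fragment 2 #4); then A (fragment 1 #11, fragment 2 #5); then G (fragment 1 #12, fragment 2 #8); then G (fragment 1 #13, fragment 2 #9) — 7 bases in the same relative order in both, and the DP table's final entry dp[13][10] is also 7, so no common subsequence is longer.

7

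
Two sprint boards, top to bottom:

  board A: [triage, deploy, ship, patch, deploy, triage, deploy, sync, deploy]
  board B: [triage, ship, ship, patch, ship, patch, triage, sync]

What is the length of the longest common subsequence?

One common subsequence of length 5: triage at board A[1]=board B[1], then ship at board A[3]=board B[5], then patch at board A[4]=board B[6], then triage at board A[6]=board B[7], then sync at board A[8]=board B[8]. dp[9][8] = 5 confirms this is the maximum.

5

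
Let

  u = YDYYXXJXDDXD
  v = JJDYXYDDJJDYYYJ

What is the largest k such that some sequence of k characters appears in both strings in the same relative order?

Match D (u #2, v #3), Y (u #3, v #4), Y (u #4, v #6), D (u #9, v #7), D (u #10, v #8), D (u #12, v #11) — 6 characters in the same relative order in both. Since dp[12][15] = 6, nothing longer is possible.

6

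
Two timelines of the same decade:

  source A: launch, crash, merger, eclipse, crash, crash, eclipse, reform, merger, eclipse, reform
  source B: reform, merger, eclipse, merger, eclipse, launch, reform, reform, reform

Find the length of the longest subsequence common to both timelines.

5

Taking merger at source A[3]=source B[2] → eclipse at source A[4]=source B[3] → eclipse at source A[7]=source B[5] → reform at source A[8]=source B[8] → reform at source A[11]=source B[9] gives a common subsequence of length 5. dp[11][9] = 5 confirms this is the maximum.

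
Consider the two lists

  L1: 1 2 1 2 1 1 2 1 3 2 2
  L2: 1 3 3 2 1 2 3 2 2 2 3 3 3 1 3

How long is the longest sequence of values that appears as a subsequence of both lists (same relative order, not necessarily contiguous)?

7

Match 1 at L1[1]=L2[1], then 2 at L1[2]=L2[4], then 1 at L1[3]=L2[5], then 2 at L1[4]=L2[9], then 2 at L1[7]=L2[10], then 1 at L1[8]=L2[14], then 3 at L1[9]=L2[15] — 7 values in the same relative order in both. dp[11][15] = 7 confirms this is the maximum.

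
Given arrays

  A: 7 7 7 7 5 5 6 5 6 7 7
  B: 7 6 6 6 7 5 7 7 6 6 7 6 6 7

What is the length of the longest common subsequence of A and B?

Pick 7 at A[1]=B[1] → 7 at A[2]=B[5] → 7 at A[3]=B[7] → 7 at A[4]=B[8] → 6 at A[7]=B[9] → 6 at A[9]=B[10] → 7 at A[10]=B[11] → 7 at A[11]=B[14]; all 8 values appear in both, in order. dp[11][14] = 8 confirms this is the maximum.

8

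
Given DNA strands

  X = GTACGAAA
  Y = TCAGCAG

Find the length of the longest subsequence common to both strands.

One common subsequence of length 4: T at X[2]=Y[1] → A at X[3]=Y[3] → C at X[4]=Y[5] → G at X[5]=Y[7]. Since dp[8][7] = 4, nothing longer is possible.

4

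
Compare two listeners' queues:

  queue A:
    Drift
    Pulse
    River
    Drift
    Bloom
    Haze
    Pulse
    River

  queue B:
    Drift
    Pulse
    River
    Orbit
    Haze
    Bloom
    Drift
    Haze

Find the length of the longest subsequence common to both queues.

Pick Drift [1,1]; then Pulse [2,2]; then River [3,3]; then Drift [4,7]; then Haze [6,8]; all 5 songs appear in both, in order. Since dp[8][8] = 5, nothing longer is possible.

5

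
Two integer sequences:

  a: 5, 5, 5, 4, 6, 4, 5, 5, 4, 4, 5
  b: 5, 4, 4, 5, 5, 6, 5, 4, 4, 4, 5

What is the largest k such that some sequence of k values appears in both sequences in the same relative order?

One common subsequence of length 8: 5 at a[1]=b[1]; then 5 at a[2]=b[4]; then 5 at a[3]=b[5]; then 6 at a[5]=b[6]; then 4 at a[6]=b[8]; then 4 at a[9]=b[9]; then 4 at a[10]=b[10]; then 5 at a[11]=b[11], and the DP table's final entry dp[11][11] is also 8, so no common subsequence is longer.

8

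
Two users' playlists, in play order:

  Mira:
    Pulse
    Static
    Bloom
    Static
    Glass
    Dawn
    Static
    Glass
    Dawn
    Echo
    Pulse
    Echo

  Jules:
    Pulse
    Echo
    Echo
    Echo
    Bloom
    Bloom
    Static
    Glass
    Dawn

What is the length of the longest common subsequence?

Pick Pulse (Mira #1, Jules #1), Bloom (Mira #3, Jules #6), Static (Mira #7, Jules #7), Glass (Mira #8, Jules #8), Dawn (Mira #9, Jules #9); all 5 songs appear in both, in order. Since dp[12][9] = 5, nothing longer is possible.

5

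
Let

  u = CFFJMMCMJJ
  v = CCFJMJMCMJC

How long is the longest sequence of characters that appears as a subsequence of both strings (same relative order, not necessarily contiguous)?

Match C at u[1]=v[2], then F at u[3]=v[3], then J at u[4]=v[4], then M at u[5]=v[5], then M at u[6]=v[7], then C at u[7]=v[8], then M at u[8]=v[9], then J at u[9]=v[10] — 8 characters in the same relative order in both, and the DP table's final entry dp[10][11] is also 8, so no common subsequence is longer.

8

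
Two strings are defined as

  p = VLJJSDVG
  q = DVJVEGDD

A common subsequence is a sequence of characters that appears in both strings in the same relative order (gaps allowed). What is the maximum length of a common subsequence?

Pick V [1,2], J [4,3], V [7,4], G [8,6]; all 4 characters appear in both, in order. dp[8][8] = 4 confirms this is the maximum.

4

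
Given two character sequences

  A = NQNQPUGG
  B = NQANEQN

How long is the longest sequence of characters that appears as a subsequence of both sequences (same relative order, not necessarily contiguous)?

4

Let dp[i][j] be the LCS length of the first i characters of A and the first j characters of B. dp[i][j] = dp[i-1][j-1]+1 when the i-th and j-th characters match, else max(dp[i-1][j], dp[i][j-1]).
    ·  N  Q  A  N  E  Q  N
 ·  0  0  0  0  0  0  0  0
 N  0  1  1  1  1  1  1  1
 Q  0  1  2  2  2  2  2  2
 N  0  1  2  2  3  3  3  3
 Q  0  1  2  2  3  3  4  4
 P  0  1  2  2  3  3  4  4
 U  0  1  2  2  3  3  4  4
 G  0  1  2  2  3  3  4  4
 G  0  1  2  2  3  3  4  4
dp[8][7] = 4. One LCS (by backtracking along matches): NQNQ.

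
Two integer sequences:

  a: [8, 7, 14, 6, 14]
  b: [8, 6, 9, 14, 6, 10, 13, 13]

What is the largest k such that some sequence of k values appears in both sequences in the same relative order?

3

Let dp[i][j] be the LCS length of the first i values of a and the first j values of b. dp[i][j] = dp[i-1][j-1]+1 when the i-th and j-th values match, else max(dp[i-1][j], dp[i][j-1]).
    ·  8  6  9 14  6 10 13 13
 ·  0  0  0  0  0  0  0  0  0
 8  0  1  1  1  1  1  1  1  1
 7  0  1  1  1  1  1  1  1  1
14  0  1  1  1  2  2  2  2  2
 6  0  1  2  2  2  3  3  3  3
14  0  1  2  2  3  3  3  3  3
dp[5][8] = 3. One LCS (by backtracking along matches): 8, 14, 6.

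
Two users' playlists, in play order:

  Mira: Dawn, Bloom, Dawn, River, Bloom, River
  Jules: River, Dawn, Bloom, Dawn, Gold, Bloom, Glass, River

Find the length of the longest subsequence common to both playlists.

Match Dawn (Mira #1, Jules #2); then Bloom (Mira #2, Jules #3); then Dawn (Mira #3, Jules #4); then Bloom (Mira #5, Jules #6); then River (Mira #6, Jules #8) — 5 songs in the same relative order in both. dp[6][8] = 5 confirms this is the maximum.

5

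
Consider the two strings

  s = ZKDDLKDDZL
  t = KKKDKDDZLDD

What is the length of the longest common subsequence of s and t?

7

Match K [2,3], then D [4,4], then K [6,5], then D [7,6], then D [8,7], then Z [9,8], then L [10,9] — 7 characters in the same relative order in both, and the DP table's final entry dp[10][11] is also 7, so no common subsequence is longer.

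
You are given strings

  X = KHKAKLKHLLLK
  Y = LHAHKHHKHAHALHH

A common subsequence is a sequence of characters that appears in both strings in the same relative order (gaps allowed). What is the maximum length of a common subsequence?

Match K (X #1, Y #5), H (X #2, Y #7), K (X #3, Y #8), A (X #4, Y #12), L (X #6, Y #13), H (X #8, Y #15) — 6 characters in the same relative order in both, and the DP table's final entry dp[12][15] is also 6, so no common subsequence is longer.

6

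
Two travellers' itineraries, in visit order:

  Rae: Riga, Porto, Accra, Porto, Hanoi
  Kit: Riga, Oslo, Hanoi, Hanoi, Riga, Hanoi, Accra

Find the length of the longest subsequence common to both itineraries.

2

Match Riga at Rae[1]=Kit[5] → Accra at Rae[3]=Kit[7] — 2 stops in the same relative order in both, and the DP table's final entry dp[5][7] is also 2, so no common subsequence is longer.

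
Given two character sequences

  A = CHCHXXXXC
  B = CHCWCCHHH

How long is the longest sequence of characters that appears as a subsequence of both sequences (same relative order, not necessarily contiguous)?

Pick C (A #1, B #1) → H (A #2, B #2) → C (A #3, B #6) → H (A #4, B #9); all 4 characters appear in both, in order. dp[9][9] = 4 confirms this is the maximum.

4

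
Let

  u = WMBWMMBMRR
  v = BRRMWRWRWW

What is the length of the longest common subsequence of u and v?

Let dp[i][j] be the LCS length of the first i characters of u and the first j characters of v. dp[i][j] = dp[i-1][j-1]+1 when the i-th and j-th characters match, else max(dp[i-1][j], dp[i][j-1]).
    ·  B  R  R  M  W  R  W  R  W  W
 ·  0  0  0  0  0  0  0  0  0  0  0
 W  0  0  0  0  0  1  1  1  1  1  1
 M  0  0  0  0  1  1  1  1  1  1  1
 B  0  1  1  1  1  1  1  1  1  1  1
 W  0  1  1  1  1  2  2  2  2  2  2
 M  0  1  1  1  2  2  2  2  2  2  2
 M  0  1  1  1  2  2  2  2  2  2  2
 B  0  1  1  1  2  2  2  2  2  2  2
 M  0  1  1  1  2  2  2  2  2  2  2
 R  0  1  2  2  2  2  3  3  3  3  3
 R  0  1  2  3  3  3  3  3  4  4  4
dp[10][10] = 4. One LCS (by backtracking along matches): MWRR.

4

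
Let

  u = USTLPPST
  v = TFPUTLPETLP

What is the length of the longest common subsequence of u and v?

Let dp[i][j] be the LCS length of the first i characters of u and the first j characters of v. dp[i][j] = dp[i-1][j-1]+1 when the i-th and j-th characters match, else max(dp[i-1][j], dp[i][j-1]).
    ·  T  F  P  U  T  L  P  E  T  L  P
 ·  0  0  0  0  0  0  0  0  0  0  0  0
 U  0  0  0  0  1  1  1  1  1  1  1  1
 S  0  0  0  0  1  1  1  1  1  1  1  1
 T  0  1  1  1  1  2  2  2  2  2  2  2
 L  0  1  1  1  1  2  3  3  3  3  3  3
 P  0  1  1  2  2  2  3  4  4  4  4  4
 P  0  1  1  2  2  2  3  4  4  4  4  5
 S  0  1  1  2  2  2  3  4  4  4  4  5
 T  0  1  1  2  2  3  3  4  4  5  5  5
dp[8][11] = 5. One LCS (by backtracking along matches): UTLPP.

5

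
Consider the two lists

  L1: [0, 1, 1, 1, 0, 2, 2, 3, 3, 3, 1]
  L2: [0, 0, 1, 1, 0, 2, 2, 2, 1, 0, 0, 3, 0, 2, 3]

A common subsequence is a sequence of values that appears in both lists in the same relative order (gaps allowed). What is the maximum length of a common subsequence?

Match 0 [1,2], 1 [3,3], 1 [4,4], 0 [5,5], 2 [6,7], 2 [7,8], 3 [8,12], 3 [10,15] — 8 values in the same relative order in both. Since dp[11][15] = 8, nothing longer is possible.

8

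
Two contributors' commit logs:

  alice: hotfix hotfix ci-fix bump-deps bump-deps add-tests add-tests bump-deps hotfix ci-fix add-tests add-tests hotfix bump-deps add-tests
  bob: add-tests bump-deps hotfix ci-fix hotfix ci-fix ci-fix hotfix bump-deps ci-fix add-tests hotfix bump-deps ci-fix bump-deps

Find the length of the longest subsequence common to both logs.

8

Pick hotfix (alice #1, bob #3), hotfix (alice #2, bob #5), ci-fix (alice #3, bob #7), bump-deps (alice #4, bob #9), add-tests (alice #6, bob #11), bump-deps (alice #8, bob #13), ci-fix (alice #10, bob #14), bump-deps (alice #14, bob #15); all 8 commits appear in both, in order. dp[15][15] = 8 confirms this is the maximum.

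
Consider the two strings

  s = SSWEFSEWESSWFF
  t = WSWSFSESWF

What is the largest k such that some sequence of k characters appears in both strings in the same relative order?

8

One common subsequence of length 8: S at s[1]=t[2] → S at s[2]=t[4] → F at s[5]=t[5] → S at s[6]=t[6] → E at s[9]=t[7] → S at s[11]=t[8] → W at s[12]=t[9] → F at s[14]=t[10]. dp[14][10] = 8 confirms this is the maximum.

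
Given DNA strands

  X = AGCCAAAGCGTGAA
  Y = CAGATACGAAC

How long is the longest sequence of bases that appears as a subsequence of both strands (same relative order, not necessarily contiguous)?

8

Taking A at X[1]=Y[2]; then G at X[2]=Y[3]; then A at X[5]=Y[4]; then A at X[7]=Y[6]; then C at X[9]=Y[7]; then G at X[12]=Y[8]; then A at X[13]=Y[9]; then A at X[14]=Y[10] gives a common subsequence of length 8. Since dp[14][11] = 8, nothing longer is possible.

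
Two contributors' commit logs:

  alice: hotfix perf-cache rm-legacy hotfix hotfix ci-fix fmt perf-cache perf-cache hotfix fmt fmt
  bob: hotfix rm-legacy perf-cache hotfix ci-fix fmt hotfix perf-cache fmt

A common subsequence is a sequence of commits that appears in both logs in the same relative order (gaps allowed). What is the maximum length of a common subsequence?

Taking hotfix at alice[1]=bob[1]; then perf-cache at alice[2]=bob[3]; then hotfix at alice[5]=bob[4]; then ci-fix at alice[6]=bob[5]; then fmt at alice[7]=bob[6]; then perf-cache at alice[9]=bob[8]; then fmt at alice[12]=bob[9] gives a common subsequence of length 7. dp[12][9] = 7 confirms this is the maximum.

7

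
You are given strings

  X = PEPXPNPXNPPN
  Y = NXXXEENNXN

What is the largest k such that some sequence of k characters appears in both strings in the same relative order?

One common subsequence of length 4: E at X[2]=Y[6], then N at X[6]=Y[8], then X at X[8]=Y[9], then N at X[12]=Y[10]. The LCS DP gives dp[12][10] = 4, so this is optimal.

4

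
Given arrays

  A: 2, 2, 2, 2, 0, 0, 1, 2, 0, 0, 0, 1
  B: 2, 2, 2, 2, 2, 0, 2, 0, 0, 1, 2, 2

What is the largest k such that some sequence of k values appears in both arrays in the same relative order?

9

Taking 2 (A #1, B #2), 2 (A #2, B #3), 2 (A #3, B #4), 2 (A #4, B #5), 0 (A #6, B #6), 2 (A #8, B #7), 0 (A #10, B #8), 0 (A #11, B #9), 1 (A #12, B #10) gives a common subsequence of length 9. Since dp[12][12] = 9, nothing longer is possible.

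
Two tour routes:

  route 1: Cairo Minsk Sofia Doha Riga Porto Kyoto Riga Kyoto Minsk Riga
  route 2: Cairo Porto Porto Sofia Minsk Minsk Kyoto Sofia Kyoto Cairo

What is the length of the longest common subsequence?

One common subsequence of length 4: Cairo (route 1 #1, route 2 #1); then Minsk (route 1 #2, route 2 #6); then Sofia (route 1 #3, route 2 #8); then Kyoto (route 1 #7, route 2 #9). Since dp[11][10] = 4, nothing longer is possible.

4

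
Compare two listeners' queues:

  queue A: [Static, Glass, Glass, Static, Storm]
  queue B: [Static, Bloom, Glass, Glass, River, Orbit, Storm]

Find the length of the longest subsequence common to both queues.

Pick Static [1,1] → Glass [2,3] → Glass [3,4] → Storm [5,7]; all 4 songs appear in both, in order, and the DP table's final entry dp[5][7] is also 4, so no common subsequence is longer.

4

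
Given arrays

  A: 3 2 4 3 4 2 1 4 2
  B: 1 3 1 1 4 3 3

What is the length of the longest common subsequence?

Let dp[i][j] be the LCS length of the first i values of A and the first j values of B. dp[i][j] = dp[i-1][j-1]+1 when the i-th and j-th values match, else max(dp[i-1][j], dp[i][j-1]).
    ·  1  3  1  1  4  3  3
 ·  0  0  0  0  0  0  0  0
 3  0  0  1  1  1  1  1  1
 2  0  0  1  1  1  1  1  1
 4  0  0  1  1  1  2  2  2
 3  0  0  1  1  1  2  3  3
 4  0  0  1  1  1  2  3  3
 2  0  0  1  1  1  2  3  3
 1  0  1  1  2  2  2  3  3
 4  0  1  1  2  2  3  3  3
 2  0  1  1  2  2  3  3  3
dp[9][7] = 3. One LCS (by backtracking along matches): 3, 4, 3.

3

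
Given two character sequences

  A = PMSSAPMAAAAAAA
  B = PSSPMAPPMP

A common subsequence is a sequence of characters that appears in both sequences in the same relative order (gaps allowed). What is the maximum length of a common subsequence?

Let dp[i][j] be the LCS length of the first i characters of A and the first j characters of B. dp[i][j] = dp[i-1][j-1]+1 when the i-th and j-th characters match, else max(dp[i-1][j], dp[i][j-1]).
    ·  P  S  S  P  M  A  P  P  M  P
 ·  0  0  0  0  0  0  0  0  0  0  0
 P  0  1  1  1  1  1  1  1  1  1  1
 M  0  1  1  1  1  2  2  2  2  2  2
 S  0  1  2  2  2  2  2  2  2  2  2
 S  0  1  2  3  3  3  3  3  3  3  3
 A  0  1  2  3  3  3  4  4  4  4  4
 P  0  1  2  3  4  4  4  5  5  5  5
 M  0  1  2  3  4  5  5  5  5  6  6
 A  0  1  2  3  4  5  6  6  6  6  6
 A  0  1  2  3  4  5  6  6  6  6  6
 A  0  1  2  3  4  5  6  6  6  6  6
 A  0  1  2  3  4  5  6  6  6  6  6
 A  0  1  2  3  4  5  6  6  6  6  6
 A  0  1  2  3  4  5  6  6  6  6  6
 A  0  1  2  3  4  5  6  6  6  6  6
dp[14][10] = 6. One LCS (by backtracking along matches): PSSAPM.

6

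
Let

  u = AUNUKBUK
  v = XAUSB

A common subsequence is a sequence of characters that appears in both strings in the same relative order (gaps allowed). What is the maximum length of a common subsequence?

3

Let dp[i][j] be the LCS length of the first i characters of u and the first j characters of v. dp[i][j] = dp[i-1][j-1]+1 when the i-th and j-th characters match, else max(dp[i-1][j], dp[i][j-1]).
    ·  X  A  U  S  B
 ·  0  0  0  0  0  0
 A  0  0  1  1  1  1
 U  0  0  1  2  2  2
 N  0  0  1  2  2  2
 U  0  0  1  2  2  2
 K  0  0  1  2  2  2
 B  0  0  1  2  2  3
 U  0  0  1  2  2  3
 K  0  0  1  2  2  3
dp[8][5] = 3. One LCS (by backtracking along matches): AUB.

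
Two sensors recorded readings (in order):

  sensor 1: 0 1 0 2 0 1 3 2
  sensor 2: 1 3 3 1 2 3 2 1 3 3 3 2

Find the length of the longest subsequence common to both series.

Let dp[i][j] be the LCS length of the first i values of sensor 1 and the first j values of sensor 2. dp[i][j] = dp[i-1][j-1]+1 when the i-th and j-th values match, else max(dp[i-1][j], dp[i][j-1]).
    ·  1  3  3  1  2  3  2  1  3  3  3  2
 ·  0  0  0  0  0  0  0  0  0  0  0  0  0
 0  0  0  0  0  0  0  0  0  0  0  0  0  0
 1  0  1  1  1  1  1  1  1  1  1  1  1  1
 0  0  1  1  1  1  1  1  1  1  1  1  1  1
 2  0  1  1  1  1  2  2  2  2  2  2  2  2
 0  0  1  1  1  1  2  2  2  2  2  2  2  2
 1  0  1  1  1  2  2  2  2  3  3  3  3  3
 3  0  1  2  2  2  2  3  3  3  4  4  4  4
 2  0  1  2  2  2  3  3  4  4  4  4  4  5
dp[8][12] = 5. One LCS (by backtracking along matches): 1, 2, 1, 3, 2.

5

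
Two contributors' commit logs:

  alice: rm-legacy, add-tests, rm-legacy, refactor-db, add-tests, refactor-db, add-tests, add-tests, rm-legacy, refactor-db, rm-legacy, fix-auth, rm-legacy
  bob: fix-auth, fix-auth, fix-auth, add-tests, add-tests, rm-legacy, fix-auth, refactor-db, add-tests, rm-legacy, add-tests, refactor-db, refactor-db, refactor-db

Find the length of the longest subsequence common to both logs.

Taking rm-legacy [1,6], add-tests [2,9], rm-legacy [3,10], refactor-db [4,12], refactor-db [6,13], refactor-db [10,14] gives a common subsequence of length 6. dp[13][14] = 6 confirms this is the maximum.

6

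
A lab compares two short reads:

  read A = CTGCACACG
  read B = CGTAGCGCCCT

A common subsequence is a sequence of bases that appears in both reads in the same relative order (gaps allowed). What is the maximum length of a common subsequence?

Taking C at read A[1]=read B[1]; then T at read A[2]=read B[3]; then G at read A[3]=read B[7]; then C at read A[4]=read B[8]; then C at read A[6]=read B[9]; then C at read A[8]=read B[10] gives a common subsequence of length 6. The LCS DP gives dp[9][11] = 6, so this is optimal.

6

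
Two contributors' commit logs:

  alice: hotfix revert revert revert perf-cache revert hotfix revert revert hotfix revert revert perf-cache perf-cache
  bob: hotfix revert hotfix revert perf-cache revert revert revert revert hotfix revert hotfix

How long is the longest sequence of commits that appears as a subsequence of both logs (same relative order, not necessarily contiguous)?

9

One common subsequence of length 9: hotfix (alice #1, bob #1), then revert (alice #2, bob #2), then revert (alice #3, bob #4), then revert (alice #4, bob #6), then revert (alice #6, bob #7), then revert (alice #8, bob #8), then revert (alice #9, bob #9), then hotfix (alice #10, bob #10), then revert (alice #11, bob #11). dp[14][12] = 9 confirms this is the maximum.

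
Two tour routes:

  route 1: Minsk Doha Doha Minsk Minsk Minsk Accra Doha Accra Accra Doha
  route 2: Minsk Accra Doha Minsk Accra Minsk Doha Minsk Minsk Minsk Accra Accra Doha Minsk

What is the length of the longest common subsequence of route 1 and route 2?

Pick Minsk (route 1 #1, route 2 #1), Doha (route 1 #2, route 2 #3), Doha (route 1 #3, route 2 #7), Minsk (route 1 #4, route 2 #8), Minsk (route 1 #5, route 2 #9), Minsk (route 1 #6, route 2 #10), Accra (route 1 #9, route 2 #11), Accra (route 1 #10, route 2 #12), Doha (route 1 #11, route 2 #13); all 9 stops appear in both, in order. dp[11][14] = 9 confirms this is the maximum.

9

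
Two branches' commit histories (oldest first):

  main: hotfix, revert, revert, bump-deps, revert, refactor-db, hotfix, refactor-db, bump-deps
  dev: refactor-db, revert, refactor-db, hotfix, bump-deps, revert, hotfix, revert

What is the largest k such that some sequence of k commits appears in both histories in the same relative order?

One common subsequence of length 4: hotfix at main[1]=dev[4]; then bump-deps at main[4]=dev[5]; then revert at main[5]=dev[6]; then hotfix at main[7]=dev[7]. dp[9][8] = 4 confirms this is the maximum.

4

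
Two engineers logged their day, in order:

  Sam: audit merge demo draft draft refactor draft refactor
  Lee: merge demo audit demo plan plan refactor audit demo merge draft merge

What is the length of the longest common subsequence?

4

Match audit (Sam #1, Lee #3) → demo (Sam #3, Lee #4) → refactor (Sam #6, Lee #7) → draft (Sam #7, Lee #11) — 4 tasks in the same relative order in both. The LCS DP gives dp[8][12] = 4, so this is optimal.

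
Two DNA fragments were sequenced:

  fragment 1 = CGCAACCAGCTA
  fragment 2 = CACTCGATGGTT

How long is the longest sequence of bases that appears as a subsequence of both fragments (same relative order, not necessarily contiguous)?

Let dp[i][j] be the LCS length of the first i bases of fragment 1 and the first j bases of fragment 2. dp[i][j] = dp[i-1][j-1]+1 when the i-th and j-th bases match, else max(dp[i-1][j], dp[i][j-1]).
    ·  C  A  C  T  C  G  A  T  G  G  T  T
 ·  0  0  0  0  0  0  0  0  0  0  0  0  0
 C  0  1  1  1  1  1  1  1  1  1  1  1  1
 G  0  1  1  1  1  1  2  2  2  2  2  2  2
 C  0  1  1  2  2  2  2  2  2  2  2  2  2
 A  0  1  2  2  2  2  2  3  3  3  3  3  3
 A  0  1  2  2  2  2  2  3  3  3  3  3  3
 C  0  1  2  3  3  3  3  3  3  3  3  3  3
 C  0  1  2  3  3  4  4  4  4  4  4  4  4
 A  0  1  2  3  3  4  4  5  5  5  5  5  5
 G  0  1  2  3  3  4  5  5  5  6  6  6  6
 C  0  1  2  3  3  4  5  5  5  6  6  6  6
 T  0  1  2  3  4  4  5  5  6  6  6  7  7
 A  0  1  2  3  4  4  5  6  6  6  6  7  7
dp[12][12] = 7. One LCS (by backtracking along matches): CACCAGT.

7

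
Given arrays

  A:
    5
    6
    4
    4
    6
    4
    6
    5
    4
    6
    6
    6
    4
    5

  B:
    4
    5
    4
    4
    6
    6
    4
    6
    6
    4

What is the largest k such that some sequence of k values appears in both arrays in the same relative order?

One common subsequence of length 9: 5 [1,2] → 4 [3,3] → 4 [4,4] → 6 [5,5] → 6 [7,6] → 4 [9,7] → 6 [11,8] → 6 [12,9] → 4 [13,10]. The LCS DP gives dp[14][10] = 9, so this is optimal.

9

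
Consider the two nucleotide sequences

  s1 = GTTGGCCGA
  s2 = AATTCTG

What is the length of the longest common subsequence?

4

Let dp[i][j] be the LCS length of the first i bases of s1 and the first j bases of s2. dp[i][j] = dp[i-1][j-1]+1 when the i-th and j-th bases match, else max(dp[i-1][j], dp[i][j-1]).
    ·  A  A  T  T  C  T  G
 ·  0  0  0  0  0  0  0  0
 G  0  0  0  0  0  0  0  1
 T  0  0  0  1  1  1  1  1
 T  0  0  0  1  2  2  2  2
 G  0  0  0  1  2  2  2  3
 G  0  0  0  1  2  2  2  3
 C  0  0  0  1  2  3  3  3
 C  0  0  0  1  2  3  3  3
 G  0  0  0  1  2  3  3  4
 A  0  1  1  1  2  3  3  4
dp[9][7] = 4. One LCS (by backtracking along matches): TTCG.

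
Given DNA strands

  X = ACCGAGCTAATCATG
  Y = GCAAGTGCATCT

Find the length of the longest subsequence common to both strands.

8

Pick A (X #1, Y #4), then G (X #4, Y #5), then G (X #6, Y #7), then C (X #7, Y #8), then A (X #10, Y #9), then T (X #11, Y #10), then C (X #12, Y #11), then T (X #14, Y #12); all 8 bases appear in both, in order. dp[15][12] = 8 confirms this is the maximum.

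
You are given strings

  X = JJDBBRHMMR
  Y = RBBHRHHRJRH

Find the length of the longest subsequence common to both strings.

Let dp[i][j] be the LCS length of the first i characters of X and the first j characters of Y. dp[i][j] = dp[i-1][j-1]+1 when the i-th and j-th characters match, else max(dp[i-1][j], dp[i][j-1]).
    ·  R  B  B  H  R  H  H  R  J  R  H
 ·  0  0  0  0  0  0  0  0  0  0  0  0
 J  0  0  0  0  0  0  0  0  0  1  1  1
 J  0  0  0  0  0  0  0  0  0  1  1  1
 D  0  0  0  0  0  0  0  0  0  1  1  1
 B  0  0  1  1  1  1  1  1  1  1  1  1
 B  0  0  1  2  2  2  2  2  2  2  2  2
 R  0  1  1  2  2  3  3  3  3  3  3  3
 H  0  1  1  2  3  3  4  4  4  4  4  4
 M  0  1  1  2  3  3  4  4  4  4  4  4
 M  0  1  1  2  3  3  4  4  4  4  4  4
 R  0  1  1  2  3  4  4  4  5  5  5  5
dp[10][11] = 5. One LCS (by backtracking along matches): BBRHR.

5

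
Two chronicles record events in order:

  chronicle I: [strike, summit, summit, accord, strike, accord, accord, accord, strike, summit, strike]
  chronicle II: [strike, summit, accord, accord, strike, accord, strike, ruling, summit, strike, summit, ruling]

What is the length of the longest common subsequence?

8

Pick strike at chronicle I[1]=chronicle II[1] → summit at chronicle I[2]=chronicle II[2] → accord at chronicle I[4]=chronicle II[4] → strike at chronicle I[5]=chronicle II[5] → accord at chronicle I[8]=chronicle II[6] → strike at chronicle I[9]=chronicle II[7] → summit at chronicle I[10]=chronicle II[9] → strike at chronicle I[11]=chronicle II[10]; all 8 events appear in both, in order. The LCS DP gives dp[11][12] = 8, so this is optimal.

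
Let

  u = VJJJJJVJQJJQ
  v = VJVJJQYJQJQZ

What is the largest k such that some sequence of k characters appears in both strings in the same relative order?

8

One common subsequence of length 8: V at u[1]=v[1] → J at u[2]=v[2] → J at u[3]=v[4] → J at u[4]=v[5] → J at u[8]=v[8] → Q at u[9]=v[9] → J at u[11]=v[10] → Q at u[12]=v[11], and the DP table's final entry dp[12][12] is also 8, so no common subsequence is longer.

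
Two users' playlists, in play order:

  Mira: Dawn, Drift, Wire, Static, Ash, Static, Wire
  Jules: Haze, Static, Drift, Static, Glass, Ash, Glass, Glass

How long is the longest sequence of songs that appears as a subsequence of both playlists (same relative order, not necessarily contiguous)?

One common subsequence of length 3: Drift (Mira #2, Jules #3), then Static (Mira #4, Jules #4), then Ash (Mira #5, Jules #6). Since dp[7][8] = 3, nothing longer is possible.

3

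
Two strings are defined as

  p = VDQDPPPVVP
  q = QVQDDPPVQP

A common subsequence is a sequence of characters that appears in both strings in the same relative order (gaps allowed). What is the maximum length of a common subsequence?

Pick V (p #1, q #2); then D (p #2, q #4); then D (p #4, q #5); then P (p #6, q #6); then P (p #7, q #7); then V (p #8, q #8); then P (p #10, q #10); all 7 characters appear in both, in order, and the DP table's final entry dp[10][10] is also 7, so no common subsequence is longer.

7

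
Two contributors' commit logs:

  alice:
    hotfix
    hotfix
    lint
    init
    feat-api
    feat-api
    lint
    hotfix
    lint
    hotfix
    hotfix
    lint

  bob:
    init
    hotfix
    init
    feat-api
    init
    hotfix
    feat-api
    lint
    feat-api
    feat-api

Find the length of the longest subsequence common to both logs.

Taking hotfix [1,2] → hotfix [2,6] → lint [3,8] → feat-api [5,9] → feat-api [6,10] gives a common subsequence of length 5, and the DP table's final entry dp[12][10] is also 5, so no common subsequence is longer.

5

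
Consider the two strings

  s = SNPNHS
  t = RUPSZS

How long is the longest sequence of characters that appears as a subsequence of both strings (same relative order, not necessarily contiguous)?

Taking S at s[1]=t[4] → S at s[6]=t[6] gives a common subsequence of length 2. The LCS DP gives dp[6][6] = 2, so this is optimal.

2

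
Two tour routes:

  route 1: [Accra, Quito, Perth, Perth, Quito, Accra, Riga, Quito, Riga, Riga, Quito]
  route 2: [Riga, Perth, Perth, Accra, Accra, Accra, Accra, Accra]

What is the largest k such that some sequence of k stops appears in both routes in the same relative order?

3

Taking Perth (route 1 #3, route 2 #2); then Perth (route 1 #4, route 2 #3); then Accra (route 1 #6, route 2 #8) gives a common subsequence of length 3. dp[11][8] = 3 confirms this is the maximum.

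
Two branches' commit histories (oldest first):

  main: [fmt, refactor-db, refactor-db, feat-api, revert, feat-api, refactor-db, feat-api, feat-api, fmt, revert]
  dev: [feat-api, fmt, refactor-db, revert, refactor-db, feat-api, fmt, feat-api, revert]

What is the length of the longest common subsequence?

Taking fmt at main[1]=dev[2] → refactor-db at main[3]=dev[3] → revert at main[5]=dev[4] → refactor-db at main[7]=dev[5] → feat-api at main[8]=dev[6] → feat-api at main[9]=dev[8] → revert at main[11]=dev[9] gives a common subsequence of length 7, and the DP table's final entry dp[11][9] is also 7, so no common subsequence is longer.

7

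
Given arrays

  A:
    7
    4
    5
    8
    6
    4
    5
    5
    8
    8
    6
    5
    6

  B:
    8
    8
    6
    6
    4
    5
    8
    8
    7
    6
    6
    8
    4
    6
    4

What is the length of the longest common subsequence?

8

Match 8 [4,2], then 6 [5,4], then 4 [6,5], then 5 [8,6], then 8 [9,7], then 8 [10,8], then 6 [11,11], then 6 [13,14] — 8 values in the same relative order in both, and the DP table's final entry dp[13][15] is also 8, so no common subsequence is longer.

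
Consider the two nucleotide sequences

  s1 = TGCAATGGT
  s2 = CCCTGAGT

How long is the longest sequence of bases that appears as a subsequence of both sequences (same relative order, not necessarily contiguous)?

5

Pick T (s1 #1, s2 #4), G (s1 #2, s2 #5), A (s1 #5, s2 #6), G (s1 #8, s2 #7), T (s1 #9, s2 #8); all 5 bases appear in both, in order. dp[9][8] = 5 confirms this is the maximum.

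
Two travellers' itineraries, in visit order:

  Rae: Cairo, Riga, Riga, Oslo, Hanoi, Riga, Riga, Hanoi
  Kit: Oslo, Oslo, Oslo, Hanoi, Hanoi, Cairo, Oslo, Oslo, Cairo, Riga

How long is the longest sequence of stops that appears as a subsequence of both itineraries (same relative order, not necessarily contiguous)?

Taking Cairo at Rae[1]=Kit[6], Oslo at Rae[4]=Kit[8], Riga at Rae[7]=Kit[10] gives a common subsequence of length 3. The LCS DP gives dp[8][10] = 3, so this is optimal.

3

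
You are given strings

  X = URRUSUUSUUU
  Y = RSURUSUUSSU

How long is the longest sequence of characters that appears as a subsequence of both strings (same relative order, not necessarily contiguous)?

Let dp[i][j] be the LCS length of the first i characters of X and the first j characters of Y. dp[i][j] = dp[i-1][j-1]+1 when the i-th and j-th characters match, else max(dp[i-1][j], dp[i][j-1]).
    ·  R  S  U  R  U  S  U  U  S  S  U
 ·  0  0  0  0  0  0  0  0  0  0  0  0
 U  0  0  0  1  1  1  1  1  1  1  1  1
 R  0  1  1  1  2  2  2  2  2  2  2  2
 R  0  1  1  1  2  2  2  2  2  2  2  2
 U  0  1  1  2  2  3  3  3  3  3  3  3
 S  0  1  2  2  2  3  4  4  4  4  4  4
 U  0  1  2  3  3  3  4  5  5  5  5  5
 U  0  1  2  3  3  4  4  5  6  6  6  6
 S  0  1  2  3  3  4  5  5  6  7  7  7
 U  0  1  2  3  3  4  5  6  6  7  7  8
 U  0  1  2  3  3  4  5  6  7  7  7  8
 U  0  1  2  3  3  4  5  6  7  7  7  8
dp[11][11] = 8. One LCS (by backtracking along matches): URUSUUSU.

8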